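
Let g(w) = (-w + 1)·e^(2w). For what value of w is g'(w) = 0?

By the product rule, g'(w) = (-2w + 1)·e^(2w). Since e^(2w) > 0, the only critical point is w = 1/2.
g''(1/2) has the same sign as -2 < 0, so this is a local maximum.
g(1/2) = (1/2)·e^(1) ≈ 1.3591.

1/2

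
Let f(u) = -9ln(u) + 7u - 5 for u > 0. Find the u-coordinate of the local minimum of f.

f'(u) = -9/u + 7 = 0 gives u = 9/7.
f''(u) = 9/u², which is positive for u > 0, so this is a local minimum.
f(9/7) = -9·ln(9/7) + 9 - 5 ≈ 1.7382.

9/7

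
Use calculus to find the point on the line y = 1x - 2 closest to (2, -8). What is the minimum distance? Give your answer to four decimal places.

Minimize D(x)^2 = (x - 2)^2 + (x + 6)^2.
d/dx[D^2] = 2(x - 2) + 2·1·(x + 6) = 0 ⇒ x = -2.
Then y = -4 and the distance is √(32) ≈ 5.6569.

5.6569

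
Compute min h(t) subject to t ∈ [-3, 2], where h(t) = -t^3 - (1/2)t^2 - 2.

-12

The derivative is -3t^2 - t, which vanishes at t = -1/3 and t = 0.
Candidates: h(-3) = 41/2, h(-1/3) = -109/54, h(0) = -2, h(2) = -12.
Hence the absolute minimum is -12 at t = 2.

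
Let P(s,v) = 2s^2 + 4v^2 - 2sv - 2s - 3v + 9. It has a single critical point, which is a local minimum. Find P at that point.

103/14

∂P/∂s = 4s - 2v - 2 = 0 and ∂P/∂v = -2s + 8v - 3 = 0, so (s, v) = (11/14, 4/7).
The Hessian has P_{ss} = 4, P_{vv} = 8, P_{sv} = -2, giving D = 28 > 0 with P_{ss} > 0, so the point is a local minimum.
P(11/14, 4/7) = 103/14.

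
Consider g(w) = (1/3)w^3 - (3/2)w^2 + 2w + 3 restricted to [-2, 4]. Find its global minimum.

-29/3

Differentiating, g'(w) = w^2 - 3w + 2; which vanishes at w = 1 and w = 2.
Candidates: g(-2) = -29/3, g(1) = 23/6, g(2) = 11/3, g(4) = 25/3.
The minimum over the interval is -29/3, attained at w = -2.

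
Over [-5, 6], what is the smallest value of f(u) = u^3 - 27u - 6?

-60

The derivative is 3u^2 - 27, which vanishes at u = -3 and u = 3.
Compare values at every candidate in [-5, 6]: f(-5) = 4,  f(-3) = 48,  f(3) = -60,  f(6) = 48.
Hence the absolute minimum is -60 at u = 3.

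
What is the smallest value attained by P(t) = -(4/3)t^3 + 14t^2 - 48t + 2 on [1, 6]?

Differentiating, P'(t) = -4t^2 + 28t - 48; which vanishes at t = 3 and t = 4.
Compare values at every candidate in [1, 6]: P(1) = -100/3, P(3) = -52, P(4) = -154/3, P(6) = -70.
Hence the absolute minimum is -70 at t = 6.

-70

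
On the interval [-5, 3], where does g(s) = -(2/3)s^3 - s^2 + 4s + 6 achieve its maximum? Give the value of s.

The derivative is -2s^2 - 2s + 4, which vanishes at s = -2 and s = 1.
Evaluating at the critical points and endpoints: g(-5) = 133/3; g(-2) = -2/3; g(1) = 25/3; g(3) = -9.
The maximum over the interval is 133/3, attained at s = -5.

-5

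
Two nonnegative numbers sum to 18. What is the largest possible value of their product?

With x + y = 18, the product is P(x) = x(18 − x).
P'(x) = 18 − 2x = 0 gives x = 9; P'' = −2 < 0, so this is the maximum.
P = 9·9 = 81.

81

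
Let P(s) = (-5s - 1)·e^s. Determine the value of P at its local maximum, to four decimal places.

P'(s) = (-5)·e^s + (-5s - 1)·1·e^s = (-5s - 6)·e^s. Since e^s > 0, the only critical point is s = -6/5.
P''(-6/5) has the same sign as -5 < 0, so this is a local maximum.
P(-6/5) = (5)·e^(-6/5) ≈ 1.5060.

1.5060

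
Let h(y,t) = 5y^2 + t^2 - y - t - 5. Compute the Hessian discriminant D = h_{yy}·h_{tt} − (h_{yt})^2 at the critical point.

20

∂h/∂y = 10y - 1 = 0 and ∂h/∂t = 2t - 1 = 0, so (y, t) = (1/10, 1/2).
The Hessian has h_{yy} = 10, h_{tt} = 2, h_{yt} = 0, giving D = 20 > 0 with h_{yy} > 0, so the point is a local minimum.
D = (10)·(2) − (0)^2 = 20.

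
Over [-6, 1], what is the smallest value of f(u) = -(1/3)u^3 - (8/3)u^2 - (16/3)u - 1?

f'(u) = -u^2 - (16/3)u - 16/3, which vanishes at u = -4 and u = -4/3.
Evaluating at the critical points and endpoints: f(-6) = 7,  f(-4) = -1,  f(-4/3) = 175/81,  f(1) = -28/3.
So the minimum is f(1) = -28/3.

-28/3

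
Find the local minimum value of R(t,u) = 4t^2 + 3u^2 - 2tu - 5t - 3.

-207/44

∂R/∂t = 8t - 2u - 5 = 0 and ∂R/∂u = -2t + 6u = 0, so (t, u) = (15/22, 5/22).
The Hessian has R_{tt} = 8, R_{uu} = 6, R_{tu} = -2, giving D = 44 > 0 with R_{tt} > 0, so the point is a local minimum.
R(15/22, 5/22) = -207/44.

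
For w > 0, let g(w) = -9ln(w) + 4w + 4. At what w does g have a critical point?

9/4

g'(w) = -9/w + 4 = 0 gives w = 9/4.
g''(w) = 9/w², which is positive for w > 0, so this is a local minimum.
g(9/4) = -9·ln(9/4) + 9 + 4 ≈ 5.7016.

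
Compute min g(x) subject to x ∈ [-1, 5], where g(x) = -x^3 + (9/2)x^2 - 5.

g'(x) = -3x^2 + 9x, which vanishes at x = 0 and x = 3.
Evaluating at the critical points and endpoints: g(-1) = 1/2; g(0) = -5; g(3) = 17/2; g(5) = -35/2.
Hence the absolute minimum is -35/2 at x = 5.

-35/2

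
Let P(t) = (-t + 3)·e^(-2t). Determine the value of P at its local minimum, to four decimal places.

-0.0005

Differentiating with the product rule gives P'(t) = (2t - 7)·e^(-2t). Since e^(-2t) > 0, the only critical point is t = 7/2.
P''(7/2) has the same sign as 2 > 0, so this is a local minimum.
P(7/2) = (-1/2)·e^(-7) ≈ -0.0005.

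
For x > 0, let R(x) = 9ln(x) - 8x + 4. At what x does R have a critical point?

R'(x) = 9/x − 8 = 0 gives x = 9/8.
R''(x) = -9/x², which is negative for x > 0, so this is a local maximum.
R(9/8) = 9·ln(9/8) - 9 + 4 ≈ -3.9400.

9/8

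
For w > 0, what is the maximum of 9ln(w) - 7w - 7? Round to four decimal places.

f'(w) = 9/w − 7 = 0 gives w = 9/7.
f''(w) = -9/w², which is negative for w > 0, so this is a local maximum.
f(9/7) = 9·ln(9/7) - 9 - 7 ≈ -13.7382.

-13.7382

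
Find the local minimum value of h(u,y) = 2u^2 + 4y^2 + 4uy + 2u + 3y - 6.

∂h/∂u = 4u + 4y + 2 = 0 and ∂h/∂y = 4u + 8y + 3 = 0, so (u, y) = (-1/4, -1/4).
The Hessian has h_{uu} = 4, h_{yy} = 8, h_{uy} = 4, giving D = 16 > 0 with h_{uu} > 0, so the point is a local minimum.
h(-1/4, -1/4) = -53/8.

-53/8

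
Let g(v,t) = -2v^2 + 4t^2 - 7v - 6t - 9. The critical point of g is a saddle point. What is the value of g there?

∂g/∂v = -4v - 7 = 0 and ∂g/∂t = 8t - 6 = 0, so (v, t) = (-7/4, 3/4).
The Hessian has g_{vv} = -4, g_{tt} = 8, g_{vt} = 0, giving D = -32 < 0, so the point is a saddle point.
g(-7/4, 3/4) = -41/8.

-41/8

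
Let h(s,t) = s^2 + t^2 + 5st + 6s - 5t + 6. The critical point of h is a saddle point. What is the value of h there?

∂h/∂s = 2s + 5t + 6 = 0 and ∂h/∂t = 5s + 2t - 5 = 0, so (s, t) = (37/21, -40/21).
The Hessian has h_{ss} = 2, h_{tt} = 2, h_{st} = 5, giving D = -21 < 0, so the point is a saddle point.
h(37/21, -40/21) = 337/21.

337/21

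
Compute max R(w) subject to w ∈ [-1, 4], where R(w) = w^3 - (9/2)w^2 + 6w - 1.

15

R'(w) = 3w^2 - 9w + 6, which vanishes at w = 1 and w = 2.
Evaluating at the critical points and endpoints: R(-1) = -25/2,  R(1) = 3/2,  R(2) = 1,  R(4) = 15.
The maximum over the interval is 15, attained at w = 4.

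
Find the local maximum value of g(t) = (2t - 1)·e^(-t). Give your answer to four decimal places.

Differentiating with the product rule gives g'(t) = (-2t + 3)·e^(-t). Since e^(-t) > 0, the only critical point is t = 3/2.
g''(3/2) has the same sign as -2 < 0, so this is a local maximum.
g(3/2) = (2)·e^(-3/2) ≈ 0.4463.

0.4463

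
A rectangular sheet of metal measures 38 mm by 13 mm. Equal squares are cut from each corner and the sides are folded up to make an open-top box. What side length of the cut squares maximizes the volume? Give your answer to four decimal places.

With cut size x, the volume is V(x) = x(38 − 2x)(13 − 2x) for 0 < x < 6.5.
V'(x) = 12x^2 − 204x + 494. Setting V'(x) = 0 gives x ≈ 2.9248 (the root in (0, 6.5)).
V''(x) = 24x − 204 is negative there, so this is the maximum; V ≈ 672.3771.

2.9248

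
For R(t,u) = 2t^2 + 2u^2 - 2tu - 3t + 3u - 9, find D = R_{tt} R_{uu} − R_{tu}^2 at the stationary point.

∂R/∂t = 4t - 2u - 3 = 0 and ∂R/∂u = -2t + 4u + 3 = 0, so (t, u) = (1/2, -1/2).
The Hessian has R_{tt} = 4, R_{uu} = 4, R_{tu} = -2, giving D = 12 > 0 with R_{tt} > 0, so the point is a local minimum.
D = (4)·(4) − (-2)^2 = 12.

12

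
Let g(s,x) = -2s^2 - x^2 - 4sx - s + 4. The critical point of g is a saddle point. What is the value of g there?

31/8

∂g/∂s = -4s - 4x - 1 = 0 and ∂g/∂x = -4s - 2x = 0, so (s, x) = (1/4, -1/2).
The Hessian has g_{ss} = -4, g_{xx} = -2, g_{sx} = -4, giving D = -8 < 0, so the point is a saddle point.
g(1/4, -1/2) = 31/8.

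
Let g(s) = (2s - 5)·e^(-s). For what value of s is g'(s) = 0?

7/2

By the product rule, g'(s) = (-2s + 7)·e^(-s). Since e^(-s) > 0, the only critical point is s = 7/2.
g''(7/2) has the same sign as -2 < 0, so this is a local maximum.
g(7/2) = (2)·e^(-7/2) ≈ 0.0604.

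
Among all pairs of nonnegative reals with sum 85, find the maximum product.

7225/4

With x + y = 85, the product is P(x) = x(85 − x).
P'(x) = 85 − 2x = 0 gives x = 85/2; P'' = −2 < 0, so this is the maximum.
P = 85/2·85/2 = 7225/4.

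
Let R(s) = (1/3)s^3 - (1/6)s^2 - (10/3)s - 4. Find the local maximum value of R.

-73/162

Critical points: R'(s) = s^2 - (1/3)s - 10/3 vanishes at s = -5/3, 2.
Since R''(s) = 2s - 1/3, we get R''(-5/3) = -11/3 < 0 ⇒ local maximum; R''(2) = 11/3 > 0 ⇒ local minimum.
So the local maximum value is R(-5/3) = -73/162.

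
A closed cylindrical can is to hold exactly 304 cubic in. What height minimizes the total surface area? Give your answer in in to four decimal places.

With radius r and height h, πr²h = 304 so h = 304/(πr²), and S(r) = 2πr² + 2πrh = 2πr² + 2·304/r.
S'(r) = 4πr − 2·304/r² = 0 ⇒ r³ = 304/(2π), so r ≈ 3.6439 and h = 2r ≈ 7.2878.
S''(r) = 4π + 4·304/r³ > 0, so this is the minimum; S ≈ 250.2824.

7.2878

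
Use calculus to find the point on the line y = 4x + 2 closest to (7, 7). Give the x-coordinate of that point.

Minimize D(x)^2 = (x - 7)^2 + (4x - 5)^2.
d/dx[D^2] = 2(x - 7) + 2·4·(4x - 5) = 0 ⇒ x = 27/17.
Then y = 142/17 and the distance is √(529/17) ≈ 5.5783.

27/17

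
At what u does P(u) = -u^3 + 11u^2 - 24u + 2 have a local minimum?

Critical points: P'(u) = -3u^2 + 22u - 24 vanishes at u = 4/3, 6.
P''(u) = -6u + 22. P''(4/3) = 14 > 0 ⇒ local minimum; P''(6) = -14 < 0 ⇒ local maximum.
Thus P has its local minimum at u = 4/3, with value -346/27.

4/3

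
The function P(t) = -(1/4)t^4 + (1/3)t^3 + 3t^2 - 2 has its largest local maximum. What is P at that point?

55/4

P'(t) = -t^3 + t^2 + 6t = 0 at t = -2, 0, 3.
Second-derivative test with P''(t) = -3t^2 + 2t + 6: P''(-2) = -10 < 0 ⇒ local maximum; P''(0) = 6 > 0 ⇒ local minimum; P''(3) = -15 < 0 ⇒ local maximum.
Thus P has its largest local maximum at t = 3, with value 55/4.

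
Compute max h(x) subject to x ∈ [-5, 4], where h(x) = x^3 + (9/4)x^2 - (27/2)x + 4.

50

The derivative is 3x^2 + (9/2)x - 27/2, which vanishes at x = -3 and x = 3/2.
Compare values at every candidate in [-5, 4]: h(-5) = 11/4,  h(-3) = 151/4,  h(3/2) = -125/16,  h(4) = 50.
So the maximum is h(4) = 50.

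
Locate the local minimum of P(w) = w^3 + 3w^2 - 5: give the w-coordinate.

0

Critical points: P'(w) = 3w^2 + 6w vanishes at w = -2, 0.
Second-derivative test with P''(w) = 6w + 6: P''(-2) = -6 < 0 ⇒ local maximum; P''(0) = 6 > 0 ⇒ local minimum.
So the local minimum value is P(0) = -5.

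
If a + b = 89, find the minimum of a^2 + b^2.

7921/2

With a + b = 89, a^2 + b^2 = a^2 + (89 − a)^2.
The derivative 2a − 2(89 − a) = 4a − 178 vanishes at a = 89/2; second derivative 4 > 0, a minimum.
The minimum is 2·(89/2)^2 = 7921/2.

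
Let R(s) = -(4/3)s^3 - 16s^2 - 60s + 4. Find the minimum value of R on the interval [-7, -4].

Differentiating, R'(s) = -4s^2 - 32s - 60; whose only zero in [-7, -4] is s = -5.
Evaluating at the critical points and endpoints: R(-7) = 292/3, R(-5) = 212/3, R(-4) = 220/3.
So the minimum is R(-5) = 212/3.

212/3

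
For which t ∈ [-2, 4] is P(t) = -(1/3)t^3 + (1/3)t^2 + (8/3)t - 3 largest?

Differentiating, P'(t) = -t^2 + (2/3)t + 8/3; which vanishes at t = -4/3 and t = 2.
Evaluating at the critical points and endpoints: P(-2) = -13/3, P(-4/3) = -419/81, P(2) = 1, P(4) = -25/3.
Hence the absolute maximum is 1 at t = 2.

2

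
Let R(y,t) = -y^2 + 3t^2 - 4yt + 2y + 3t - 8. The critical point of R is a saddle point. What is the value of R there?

∂R/∂y = -2y - 4t + 2 = 0 and ∂R/∂t = -4y + 6t + 3 = 0, so (y, t) = (6/7, 1/14).
The Hessian has R_{yy} = -2, R_{tt} = 6, R_{yt} = -4, giving D = -28 < 0, so the point is a saddle point.
R(6/7, 1/14) = -197/28.

-197/28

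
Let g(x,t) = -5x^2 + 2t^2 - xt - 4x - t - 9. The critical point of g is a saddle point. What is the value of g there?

-338/41

∂g/∂x = -10x - t - 4 = 0 and ∂g/∂t = -x + 4t - 1 = 0, so (x, t) = (-17/41, 6/41).
The Hessian has g_{xx} = -10, g_{tt} = 4, g_{xt} = -1, giving D = -41 < 0, so the point is a saddle point.
g(-17/41, 6/41) = -338/41.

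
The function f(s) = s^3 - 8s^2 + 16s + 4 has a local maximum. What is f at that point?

364/27

f'(s) = 3s^2 - 16s + 16. Setting f'(s) = 0 gives s ∈ {4/3, 4}.
Second-derivative test with f''(s) = 6s - 16: f''(4/3) = -8 < 0 ⇒ local maximum; f''(4) = 8 > 0 ⇒ local minimum.
Thus f has its local maximum at s = 4/3, with value 364/27.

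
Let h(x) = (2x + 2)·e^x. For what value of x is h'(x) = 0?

h'(x) = 2·e^x + (2x + 2)·1·e^x = (2x + 4)·e^x. Since e^x > 0, the only critical point is x = -2.
h''(-2) has the same sign as 2 > 0, so this is a local minimum.
h(-2) = (-2)·e^(-2) ≈ -0.2707.

-2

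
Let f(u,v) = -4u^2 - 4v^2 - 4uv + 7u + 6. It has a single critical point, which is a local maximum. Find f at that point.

121/12

∂f/∂u = -8u - 4v + 7 = 0 and ∂f/∂v = -4u - 8v = 0, so (u, v) = (7/6, -7/12).
The Hessian has f_{uu} = -8, f_{vv} = -8, f_{uv} = -4, giving D = 48 > 0 with f_{uu} < 0, so the point is a local maximum.
f(7/6, -7/12) = 121/12.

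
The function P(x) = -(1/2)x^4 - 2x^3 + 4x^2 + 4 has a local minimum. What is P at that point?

4

P'(x) = -2x^3 - 6x^2 + 8x. Setting P'(x) = 0 gives x ∈ {-4, 0, 1}.
Second-derivative test with P''(x) = -6x^2 - 12x + 8: P''(-4) = -40 < 0 ⇒ local maximum; P''(0) = 8 > 0 ⇒ local minimum; P''(1) = -10 < 0 ⇒ local maximum.
The local minimum is P(0) = 4.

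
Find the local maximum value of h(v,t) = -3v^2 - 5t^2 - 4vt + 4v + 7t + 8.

467/44

∂h/∂v = -6v - 4t + 4 = 0 and ∂h/∂t = -4v - 10t + 7 = 0, so (v, t) = (3/11, 13/22).
The Hessian has h_{vv} = -6, h_{tt} = -10, h_{vt} = -4, giving D = 44 > 0 with h_{vv} < 0, so the point is a local maximum.
h(3/11, 13/22) = 467/44.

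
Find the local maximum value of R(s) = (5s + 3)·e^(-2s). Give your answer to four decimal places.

3.0535

Differentiating with the product rule gives R'(s) = (-10s - 1)·e^(-2s). Since e^(-2s) > 0, the only critical point is s = -1/10.
R''(-1/10) has the same sign as -10 < 0, so this is a local maximum.
R(-1/10) = (5/2)·e^(1/5) ≈ 3.0535.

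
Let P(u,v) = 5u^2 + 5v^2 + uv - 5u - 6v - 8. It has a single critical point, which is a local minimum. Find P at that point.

-97/9

∂P/∂u = 10u + v - 5 = 0 and ∂P/∂v = u + 10v - 6 = 0, so (u, v) = (4/9, 5/9).
The Hessian has P_{uu} = 10, P_{vv} = 10, P_{uv} = 1, giving D = 99 > 0 with P_{uu} > 0, so the point is a local minimum.
P(4/9, 5/9) = -97/9.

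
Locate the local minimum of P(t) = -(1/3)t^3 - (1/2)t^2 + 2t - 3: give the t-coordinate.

P'(t) = -t^2 - t + 2. Setting P'(t) = 0 gives t ∈ {-2, 1}.
Since P''(t) = -2t - 1, we get P''(-2) = 3 > 0 ⇒ local minimum; P''(1) = -3 < 0 ⇒ local maximum.
The local minimum is P(-2) = -19/3.

-2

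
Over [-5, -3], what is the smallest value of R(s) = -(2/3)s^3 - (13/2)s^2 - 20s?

Differentiating, R'(s) = -2s^2 - 13s - 20; whose only zero in [-5, -3] is s = -4.
Compare values at every candidate in [-5, -3]: R(-5) = 125/6, R(-4) = 56/3, R(-3) = 39/2.
So the minimum is R(-4) = 56/3.

56/3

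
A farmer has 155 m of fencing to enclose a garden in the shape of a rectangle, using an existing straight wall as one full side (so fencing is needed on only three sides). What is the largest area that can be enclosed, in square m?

Let the sides perpendicular to the wall have length x and the parallel side y, so 2x + y = 155 and the area is A = xy = x(155 − 2x).
A'(x) = 155 − 4x = 0 gives x = 155/4, and A''(x) = −4 < 0 confirms a maximum.
Then y = 155 − 2·155/4 = 155/2 and A = 24025/8.

24025/8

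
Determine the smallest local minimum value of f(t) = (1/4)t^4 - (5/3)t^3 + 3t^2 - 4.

-4

f'(t) = t^3 - 5t^2 + 6t = 0 at t = 0, 2, 3.
f''(t) = 3t^2 - 10t + 6. f''(0) = 6 > 0 ⇒ local minimum; f''(2) = -2 < 0 ⇒ local maximum; f''(3) = 3 > 0 ⇒ local minimum.
Thus f has its smallest local minimum at t = 0, with value -4.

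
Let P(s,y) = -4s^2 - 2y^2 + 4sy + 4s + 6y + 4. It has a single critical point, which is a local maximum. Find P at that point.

21

∂P/∂s = -8s + 4y + 4 = 0 and ∂P/∂y = 4s - 4y + 6 = 0, so (s, y) = (5/2, 4).
The Hessian has P_{ss} = -8, P_{yy} = -4, P_{sy} = 4, giving D = 16 > 0 with P_{ss} < 0, so the point is a local maximum.
P(5/2, 4) = 21.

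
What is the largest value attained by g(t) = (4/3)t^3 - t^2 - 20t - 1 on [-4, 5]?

Differentiating, g'(t) = 4t^2 - 2t - 20; which vanishes at t = -2 and t = 5/2.
Evaluating at the critical points and endpoints: g(-4) = -67/3; g(-2) = 73/3; g(5/2) = -437/12; g(5) = 122/3.
So the maximum is g(5) = 122/3.

122/3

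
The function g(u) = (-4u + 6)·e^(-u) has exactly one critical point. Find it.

5/2

Differentiating with the product rule gives g'(u) = (4u - 10)·e^(-u). Since e^(-u) > 0, the only critical point is u = 5/2.
g''(5/2) has the same sign as 4 > 0, so this is a local minimum.
g(5/2) = (-4)·e^(-5/2) ≈ -0.3283.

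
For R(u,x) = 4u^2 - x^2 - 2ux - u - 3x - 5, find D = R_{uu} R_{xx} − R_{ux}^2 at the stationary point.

-20

∂R/∂u = 8u - 2x - 1 = 0 and ∂R/∂x = -2u - 2x - 3 = 0, so (u, x) = (-1/5, -13/10).
The Hessian has R_{uu} = 8, R_{xx} = -2, R_{ux} = -2, giving D = -20 < 0, so the point is a saddle point.
D = (8)·(-2) − (-2)^2 = -20.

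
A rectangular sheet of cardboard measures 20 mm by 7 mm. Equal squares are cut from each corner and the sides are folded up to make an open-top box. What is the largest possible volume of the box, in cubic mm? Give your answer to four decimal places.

With cut size x, the volume is V(x) = x(20 − 2x)(7 − 2x) for 0 < x < 3.5.
V'(x) = 12x^2 − 108x + 140. Setting V'(x) = 0 gives x ≈ 1.5703 (the root in (0, 3.5)).
V''(x) = 24x − 108 is negative there, so this is the maximum; V ≈ 102.1750.

102.1750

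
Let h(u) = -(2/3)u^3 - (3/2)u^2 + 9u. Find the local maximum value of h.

h'(u) = -2u^2 - 3u + 9 = 0 at u = -3, 3/2.
Since h''(u) = -4u - 3, we get h''(-3) = 9 > 0 ⇒ local minimum; h''(3/2) = -9 < 0 ⇒ local maximum.
So the local maximum value is h(3/2) = 63/8.

63/8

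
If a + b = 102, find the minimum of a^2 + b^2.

5202

With a + b = 102, a^2 + b^2 = a^2 + (102 − a)^2.
The derivative 2a − 2(102 − a) = 4a − 204 vanishes at a = 51; second derivative 4 > 0, a minimum.
The minimum is 2·(51)^2 = 5202.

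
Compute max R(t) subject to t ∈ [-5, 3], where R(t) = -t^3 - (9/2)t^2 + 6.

37/2

The derivative is -3t^2 - 9t, which vanishes at t = -3 and t = 0.
Candidates: R(-5) = 37/2,  R(-3) = -15/2,  R(0) = 6,  R(3) = -123/2.
So the maximum is R(-5) = 37/2.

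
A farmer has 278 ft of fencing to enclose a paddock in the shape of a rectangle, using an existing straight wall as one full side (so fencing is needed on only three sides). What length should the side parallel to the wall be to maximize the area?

139

Let the sides perpendicular to the wall have length x and the parallel side y, so 2x + y = 278 and the area is A = xy = x(278 − 2x).
A'(x) = 278 − 4x = 0 gives x = 139/2, and A''(x) = −4 < 0 confirms a maximum.
Then y = 278 − 2·139/2 = 139 and A = 19321/2.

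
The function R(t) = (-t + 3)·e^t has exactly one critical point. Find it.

2

R'(t) = (-1)·e^t + (-t + 3)·1·e^t = (-t + 2)·e^t. Since e^t > 0, the only critical point is t = 2.
R''(2) has the same sign as -1 < 0, so this is a local maximum.
R(2) = (1)·e^(2) ≈ 7.3891.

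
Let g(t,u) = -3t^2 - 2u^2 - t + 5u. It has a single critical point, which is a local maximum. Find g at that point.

∂g/∂t = -6t - 1 = 0 and ∂g/∂u = -4u + 5 = 0, so (t, u) = (-1/6, 5/4).
The Hessian has g_{tt} = -6, g_{uu} = -4, g_{tu} = 0, giving D = 24 > 0 with g_{tt} < 0, so the point is a local maximum.
g(-1/6, 5/4) = 77/24.

77/24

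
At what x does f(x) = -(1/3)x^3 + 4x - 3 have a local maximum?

f'(x) = -x^2 + 4 = 0 at x = -2, 2.
f''(x) = -2x. f''(-2) = 4 > 0 ⇒ local minimum; f''(2) = -4 < 0 ⇒ local maximum.
So the local maximum value is f(2) = 7/3.

2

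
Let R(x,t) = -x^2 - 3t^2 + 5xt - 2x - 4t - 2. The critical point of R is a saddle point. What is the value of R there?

∂R/∂x = -2x + 5t - 2 = 0 and ∂R/∂t = 5x - 6t - 4 = 0, so (x, t) = (32/13, 18/13).
The Hessian has R_{xx} = -2, R_{tt} = -6, R_{xt} = 5, giving D = -13 < 0, so the point is a saddle point.
R(32/13, 18/13) = -94/13.

-94/13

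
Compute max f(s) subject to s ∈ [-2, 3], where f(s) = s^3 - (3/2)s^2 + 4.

f'(s) = 3s^2 - 3s, which vanishes at s = 0 and s = 1.
Candidates: f(-2) = -10,  f(0) = 4,  f(1) = 7/2,  f(3) = 35/2.
The maximum over the interval is 35/2, attained at s = 3.

35/2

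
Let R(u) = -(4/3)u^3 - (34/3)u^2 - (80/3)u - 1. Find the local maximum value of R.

1469/81

R'(u) = -4u^2 - (68/3)u - 80/3 = 0 at u = -4, -5/3.
R''(u) = -8u - 68/3. R''(-4) = 28/3 > 0 ⇒ local minimum; R''(-5/3) = -28/3 < 0 ⇒ local maximum.
Thus R has its local maximum at u = -5/3, with value 1469/81.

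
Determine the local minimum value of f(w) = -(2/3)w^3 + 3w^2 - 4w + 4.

Critical points: f'(w) = -2w^2 + 6w - 4 vanishes at w = 1, 2.
Since f''(w) = -4w + 6, we get f''(1) = 2 > 0 ⇒ local minimum; f''(2) = -2 < 0 ⇒ local maximum.
Thus f has its local minimum at w = 1, with value 7/3.

7/3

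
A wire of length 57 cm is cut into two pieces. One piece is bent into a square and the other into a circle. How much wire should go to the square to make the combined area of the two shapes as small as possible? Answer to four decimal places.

Let x be the length used for the square. Square side x/4; circle radius (57−x)/(2π).
A(x) = (x/4)² + π·((57−x)/(2π))² = x²/16 + (57−x)²/(4π) for 0 ≤ x ≤ 57. A'(x) = x/8 − (57−x)/(2π) = 0 gives x = 4·57/(π+4) ≈ 31.9257.
A'' = 1/8 + 1/(2π) > 0, so this gives the minimum combined area; x ≈ 31.9257 cm to the square.

31.9257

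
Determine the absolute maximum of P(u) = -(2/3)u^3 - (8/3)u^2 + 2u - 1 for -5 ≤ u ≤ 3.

The derivative is -2u^2 - (16/3)u + 2, which vanishes at u = -3 and u = 1/3.
Candidates: P(-5) = 17/3,  P(-3) = -13,  P(1/3) = -53/81,  P(3) = -37.
So the maximum is P(-5) = 17/3.

17/3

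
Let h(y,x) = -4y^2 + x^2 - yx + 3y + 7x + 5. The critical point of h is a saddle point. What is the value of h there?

∂h/∂y = -8y - x + 3 = 0 and ∂h/∂x = -y + 2x + 7 = 0, so (y, x) = (13/17, -53/17).
The Hessian has h_{yy} = -8, h_{xx} = 2, h_{yx} = -1, giving D = -17 < 0, so the point is a saddle point.
h(13/17, -53/17) = -81/17.

-81/17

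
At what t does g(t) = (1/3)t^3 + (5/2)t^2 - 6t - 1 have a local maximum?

-6

g'(t) = t^2 + 5t - 6 = 0 at t = -6, 1.
Second-derivative test with g''(t) = 2t + 5: g''(-6) = -7 < 0 ⇒ local maximum; g''(1) = 7 > 0 ⇒ local minimum.
Thus g has its local maximum at t = -6, with value 53.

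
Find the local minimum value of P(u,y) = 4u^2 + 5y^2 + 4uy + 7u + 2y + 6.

179/64

∂P/∂u = 8u + 4y + 7 = 0 and ∂P/∂y = 4u + 10y + 2 = 0, so (u, y) = (-31/32, 3/16).
The Hessian has P_{uu} = 8, P_{yy} = 10, P_{uy} = 4, giving D = 64 > 0 with P_{uu} > 0, so the point is a local minimum.
P(-31/32, 3/16) = 179/64.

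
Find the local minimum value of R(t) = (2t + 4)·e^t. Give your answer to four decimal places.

-0.0996

R'(t) = 2·e^t + (2t + 4)·1·e^t = (2t + 6)·e^t. Since e^t > 0, the only critical point is t = -3.
R''(-3) has the same sign as 2 > 0, so this is a local minimum.
R(-3) = (-2)·e^(-3) ≈ -0.0996.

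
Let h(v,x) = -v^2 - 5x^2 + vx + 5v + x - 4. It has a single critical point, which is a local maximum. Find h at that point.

∂h/∂v = -2v + x + 5 = 0 and ∂h/∂x = v - 10x + 1 = 0, so (v, x) = (51/19, 7/19).
The Hessian has h_{vv} = -2, h_{xx} = -10, h_{vx} = 1, giving D = 19 > 0 with h_{vv} < 0, so the point is a local maximum.
h(51/19, 7/19) = 55/19.

55/19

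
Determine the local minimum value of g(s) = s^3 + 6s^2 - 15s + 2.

-6

g'(s) = 3s^2 + 12s - 15. Setting g'(s) = 0 gives s ∈ {-5, 1}.
Second-derivative test with g''(s) = 6s + 12: g''(-5) = -18 < 0 ⇒ local maximum; g''(1) = 18 > 0 ⇒ local minimum.
Thus g has its local minimum at s = 1, with value -6.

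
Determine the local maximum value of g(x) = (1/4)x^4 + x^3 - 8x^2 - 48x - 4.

Critical points: g'(x) = x^3 + 3x^2 - 16x - 48 vanishes at x = -4, -3, 4.
g''(x) = 3x^2 + 6x - 16. g''(-4) = 8 > 0 ⇒ local minimum; g''(-3) = -7 < 0 ⇒ local maximum; g''(4) = 56 > 0 ⇒ local minimum.
Thus g has its local maximum at x = -3, with value 245/4.

245/4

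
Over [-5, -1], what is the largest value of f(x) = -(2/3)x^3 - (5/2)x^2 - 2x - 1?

f'(x) = -2x^2 - 5x - 2, whose only zero in [-5, -1] is x = -2.
Candidates: f(-5) = 179/6; f(-2) = -5/3; f(-1) = -5/6.
The maximum over the interval is 179/6, attained at x = -5.

179/6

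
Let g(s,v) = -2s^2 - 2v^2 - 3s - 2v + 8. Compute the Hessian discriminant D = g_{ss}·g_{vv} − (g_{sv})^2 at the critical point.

16

∂g/∂s = -4s - 3 = 0 and ∂g/∂v = -4v - 2 = 0, so (s, v) = (-3/4, -1/2).
The Hessian has g_{ss} = -4, g_{vv} = -4, g_{sv} = 0, giving D = 16 > 0 with g_{ss} < 0, so the point is a local maximum.
D = (-4)·(-4) − (0)^2 = 16.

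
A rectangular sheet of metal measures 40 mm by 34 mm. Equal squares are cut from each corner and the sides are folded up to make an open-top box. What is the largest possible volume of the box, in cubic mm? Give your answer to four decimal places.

3696.8468

With cut size x, the volume is V(x) = x(40 − 2x)(34 − 2x) for 0 < x < 17.
V'(x) = 12x^2 − 296x + 1360. Setting V'(x) = 0 gives x ≈ 6.1062 (the root in (0, 17)).
V''(x) = 24x − 296 is negative there, so this is the maximum; V ≈ 3696.8468.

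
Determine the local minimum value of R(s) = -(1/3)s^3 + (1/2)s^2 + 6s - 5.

R'(s) = -s^2 + s + 6. Setting R'(s) = 0 gives s ∈ {-2, 3}.
Second-derivative test with R''(s) = -2s + 1: R''(-2) = 5 > 0 ⇒ local minimum; R''(3) = -5 < 0 ⇒ local maximum.
Thus R has its local minimum at s = -2, with value -37/3.

-37/3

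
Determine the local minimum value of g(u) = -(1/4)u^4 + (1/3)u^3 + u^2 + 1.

g'(u) = -u^3 + u^2 + 2u = 0 at u = -1, 0, 2.
Second-derivative test with g''(u) = -3u^2 + 2u + 2: g''(-1) = -3 < 0 ⇒ local maximum; g''(0) = 2 > 0 ⇒ local minimum; g''(2) = -6 < 0 ⇒ local maximum.
The local minimum is g(0) = 1.

1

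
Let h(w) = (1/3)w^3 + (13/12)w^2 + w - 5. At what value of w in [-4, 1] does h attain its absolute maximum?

Differentiating, h'(w) = w^2 + (13/6)w + 1; which vanishes at w = -3/2 and w = -2/3.
Compare values at every candidate in [-4, 1]: h(-4) = -13; h(-3/2) = -83/16; h(-2/3) = -428/81; h(1) = -31/12.
So the maximum is h(1) = -31/12.

1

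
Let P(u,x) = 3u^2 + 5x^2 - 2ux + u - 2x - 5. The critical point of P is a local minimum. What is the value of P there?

∂P/∂u = 6u - 2x + 1 = 0 and ∂P/∂x = -2u + 10x - 2 = 0, so (u, x) = (-3/28, 5/28).
The Hessian has P_{uu} = 6, P_{xx} = 10, P_{ux} = -2, giving D = 56 > 0 with P_{uu} > 0, so the point is a local minimum.
P(-3/28, 5/28) = -293/56.

-293/56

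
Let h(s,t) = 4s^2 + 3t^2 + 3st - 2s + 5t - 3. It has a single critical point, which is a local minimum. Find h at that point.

-259/39

∂h/∂s = 8s + 3t - 2 = 0 and ∂h/∂t = 3s + 6t + 5 = 0, so (s, t) = (9/13, -46/39).
The Hessian has h_{ss} = 8, h_{tt} = 6, h_{st} = 3, giving D = 39 > 0 with h_{ss} > 0, so the point is a local minimum.
h(9/13, -46/39) = -259/39.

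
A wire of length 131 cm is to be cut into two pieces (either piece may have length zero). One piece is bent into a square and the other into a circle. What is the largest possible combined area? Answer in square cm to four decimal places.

Let x be the length used for the square. Square side x/4; circle radius (131−x)/(2π).
A(x) = (x/4)² + π·((131−x)/(2π))² = x²/16 + (131−x)²/(4π) for 0 ≤ x ≤ 131. A'(x) = x/8 − (131−x)/(2π) = 0 gives x = 4·131/(π+4) ≈ 73.3730.
A'' > 0, so the interior critical point is a minimum; the maximum is at an endpoint. A(0) = 1365.6290 and A(131) = 1072.5625, so the largest area is 1365.6290.

1365.6290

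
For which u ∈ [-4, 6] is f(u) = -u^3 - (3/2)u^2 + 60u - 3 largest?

The derivative is -3u^2 - 3u + 60, whose only zero in [-4, 6] is u = 4.
Compare values at every candidate in [-4, 6]: f(-4) = -203; f(4) = 149; f(6) = 87.
The maximum over the interval is 149, attained at u = 4.

4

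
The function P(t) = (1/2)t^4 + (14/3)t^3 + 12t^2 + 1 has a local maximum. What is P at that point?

47/2

P'(t) = 2t^3 + 14t^2 + 24t = 0 at t = -4, -3, 0.
Since P''(t) = 6t^2 + 28t + 24, we get P''(-4) = 8 > 0 ⇒ local minimum; P''(-3) = -6 < 0 ⇒ local maximum; P''(0) = 24 > 0 ⇒ local minimum.
Thus P has its local maximum at t = -3, with value 47/2.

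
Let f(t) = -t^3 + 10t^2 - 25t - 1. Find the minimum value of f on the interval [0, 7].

The derivative is -3t^2 + 20t - 25, which vanishes at t = 5/3 and t = 5.
Evaluating at the critical points and endpoints: f(0) = -1, f(5/3) = -527/27, f(5) = -1, f(7) = -29.
So the minimum is f(7) = -29.

-29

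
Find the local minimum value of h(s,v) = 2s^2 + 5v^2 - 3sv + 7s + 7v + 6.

-304/31

∂h/∂s = 4s - 3v + 7 = 0 and ∂h/∂v = -3s + 10v + 7 = 0, so (s, v) = (-91/31, -49/31).
The Hessian has h_{ss} = 4, h_{vv} = 10, h_{sv} = -3, giving D = 31 > 0 with h_{ss} > 0, so the point is a local minimum.
h(-91/31, -49/31) = -304/31.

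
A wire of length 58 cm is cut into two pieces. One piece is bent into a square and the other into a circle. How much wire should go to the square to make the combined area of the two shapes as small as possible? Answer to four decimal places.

32.4858

Let x be the length used for the square. Square side x/4; circle radius (58−x)/(2π).
A(x) = (x/4)² + π·((58−x)/(2π))² = x²/16 + (58−x)²/(4π) for 0 ≤ x ≤ 58. A'(x) = x/8 − (58−x)/(2π) = 0 gives x = 4·58/(π+4) ≈ 32.4858.
A'' = 1/8 + 1/(2π) > 0, so this gives the minimum combined area; x ≈ 32.4858 cm to the square.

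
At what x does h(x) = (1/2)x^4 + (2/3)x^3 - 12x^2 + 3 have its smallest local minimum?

h'(x) = 2x^3 + 2x^2 - 24x. Setting h'(x) = 0 gives x ∈ {-4, 0, 3}.
h''(x) = 6x^2 + 4x - 24. h''(-4) = 56 > 0 ⇒ local minimum; h''(0) = -24 < 0 ⇒ local maximum; h''(3) = 42 > 0 ⇒ local minimum.
The smallest local minimum is h(-4) = -311/3.

-4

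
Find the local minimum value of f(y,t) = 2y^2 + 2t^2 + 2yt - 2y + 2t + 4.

2

∂f/∂y = 4y + 2t - 2 = 0 and ∂f/∂t = 2y + 4t + 2 = 0, so (y, t) = (1, -1).
The Hessian has f_{yy} = 4, f_{tt} = 4, f_{yt} = 2, giving D = 12 > 0 with f_{yy} > 0, so the point is a local minimum.
f(1, -1) = 2.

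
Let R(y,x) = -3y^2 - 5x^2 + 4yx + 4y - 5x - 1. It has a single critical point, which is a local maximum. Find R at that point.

∂R/∂y = -6y + 4x + 4 = 0 and ∂R/∂x = 4y - 10x - 5 = 0, so (y, x) = (5/11, -7/22).
The Hessian has R_{yy} = -6, R_{xx} = -10, R_{yx} = 4, giving D = 44 > 0 with R_{yy} < 0, so the point is a local maximum.
R(5/11, -7/22) = 31/44.

31/44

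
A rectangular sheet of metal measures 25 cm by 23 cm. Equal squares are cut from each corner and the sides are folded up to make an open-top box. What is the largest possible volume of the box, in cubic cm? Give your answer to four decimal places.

With cut size x, the volume is V(x) = x(25 − 2x)(23 − 2x) for 0 < x < 11.5.
V'(x) = 12x^2 − 192x + 575. Setting V'(x) = 0 gives x ≈ 3.9896 (the root in (0, 11.5)).
V''(x) = 24x − 192 is negative there, so this is the maximum; V ≈ 1020.0052.

1020.0052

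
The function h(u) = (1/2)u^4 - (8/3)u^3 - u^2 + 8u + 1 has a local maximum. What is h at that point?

35/6

h'(u) = 2u^3 - 8u^2 - 2u + 8 = 0 at u = -1, 1, 4.
Second-derivative test with h''(u) = 6u^2 - 16u - 2: h''(-1) = 20 > 0 ⇒ local minimum; h''(1) = -12 < 0 ⇒ local maximum; h''(4) = 30 > 0 ⇒ local minimum.
So the local maximum value is h(1) = 35/6.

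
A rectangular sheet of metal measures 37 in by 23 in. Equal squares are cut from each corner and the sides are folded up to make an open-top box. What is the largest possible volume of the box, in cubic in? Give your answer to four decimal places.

1764.7473

With cut size x, the volume is V(x) = x(37 − 2x)(23 − 2x) for 0 < x < 11.5.
V'(x) = 12x^2 − 240x + 851. Setting V'(x) = 0 gives x ≈ 4.6071 (the root in (0, 11.5)).
V''(x) = 24x − 240 is negative there, so this is the maximum; V ≈ 1764.7473.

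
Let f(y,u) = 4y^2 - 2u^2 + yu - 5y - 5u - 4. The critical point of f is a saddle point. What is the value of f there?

-107/33

∂f/∂y = 8y + u - 5 = 0 and ∂f/∂u = y - 4u - 5 = 0, so (y, u) = (25/33, -35/33).
The Hessian has f_{yy} = 8, f_{uu} = -4, f_{yu} = 1, giving D = -33 < 0, so the point is a saddle point.
f(25/33, -35/33) = -107/33.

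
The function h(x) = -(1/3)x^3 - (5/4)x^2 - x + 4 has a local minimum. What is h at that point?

11/3

h'(x) = -x^2 - (5/2)x - 1 = 0 at x = -2, -1/2.
Since h''(x) = -2x - 5/2, we get h''(-2) = 3/2 > 0 ⇒ local minimum; h''(-1/2) = -3/2 < 0 ⇒ local maximum.
Thus h has its local minimum at x = -2, with value 11/3.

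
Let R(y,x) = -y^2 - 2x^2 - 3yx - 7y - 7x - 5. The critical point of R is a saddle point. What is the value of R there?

∂R/∂y = -2y - 3x - 7 = 0 and ∂R/∂x = -3y - 4x - 7 = 0, so (y, x) = (7, -7).
The Hessian has R_{yy} = -2, R_{xx} = -4, R_{yx} = -3, giving D = -1 < 0, so the point is a saddle point.
R(7, -7) = -5.

-5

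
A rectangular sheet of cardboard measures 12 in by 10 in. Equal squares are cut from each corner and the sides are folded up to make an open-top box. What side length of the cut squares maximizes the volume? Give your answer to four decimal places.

With cut size x, the volume is V(x) = x(12 − 2x)(10 − 2x) for 0 < x < 5.
V'(x) = 12x^2 − 88x + 120. Setting V'(x) = 0 gives x ≈ 1.8107 (the root in (0, 5)).
V''(x) = 24x − 88 is negative there, so this is the maximum; V ≈ 96.7706.

1.8107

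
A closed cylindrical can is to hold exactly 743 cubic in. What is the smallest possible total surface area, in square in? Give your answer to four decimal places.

With radius r and height h, πr²h = 743 so h = 743/(πr²), and S(r) = 2πr² + 2πrh = 2πr² + 2·743/r.
S'(r) = 4πr − 2·743/r² = 0 ⇒ r³ = 743/(2π), so r ≈ 4.9084 and h = 2r ≈ 9.8167.
S''(r) = 4π + 4·743/r³ > 0, so this is the minimum; S ≈ 454.1233.

454.1233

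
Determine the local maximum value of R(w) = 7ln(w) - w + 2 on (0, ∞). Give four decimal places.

8.6214

R'(w) = 7/w − 1 = 0 gives w = 7.
R''(w) = -7/w², which is negative for w > 0, so this is a local maximum.
R(7) = 7·ln(7) - 7 + 2 ≈ 8.6214.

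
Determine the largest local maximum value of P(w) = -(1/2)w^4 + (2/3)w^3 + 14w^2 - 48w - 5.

P'(w) = -2w^3 + 2w^2 + 28w - 48 = 0 at w = -4, 2, 3.
Second-derivative test with P''(w) = -6w^2 + 4w + 28: P''(-4) = -84 < 0 ⇒ local maximum; P''(2) = 12 > 0 ⇒ local minimum; P''(3) = -14 < 0 ⇒ local maximum.
The largest local maximum is P(-4) = 721/3.

721/3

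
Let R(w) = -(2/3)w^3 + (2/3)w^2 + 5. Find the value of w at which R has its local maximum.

2/3

R'(w) = -2w^2 + (4/3)w = 0 at w = 0, 2/3.
R''(w) = -4w + 4/3. R''(0) = 4/3 > 0 ⇒ local minimum; R''(2/3) = -4/3 < 0 ⇒ local maximum.
Thus R has its local maximum at w = 2/3, with value 413/81.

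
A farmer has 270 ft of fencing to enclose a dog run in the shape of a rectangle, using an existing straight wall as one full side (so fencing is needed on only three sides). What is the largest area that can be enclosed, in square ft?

Let the sides perpendicular to the wall have length x and the parallel side y, so 2x + y = 270 and the area is A = xy = x(270 − 2x).
A'(x) = 270 − 4x = 0 gives x = 135/2, and A''(x) = −4 < 0 confirms a maximum.
Then y = 270 − 2·135/2 = 135 and A = 18225/2.

18225/2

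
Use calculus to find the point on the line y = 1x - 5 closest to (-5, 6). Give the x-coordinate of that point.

3

Minimize D(x)^2 = (x + 5)^2 + (x - 11)^2.
d/dx[D^2] = 2(x + 5) + 2·1·(x - 11) = 0 ⇒ x = 3.
Then y = -2 and the distance is √(128) ≈ 11.3137.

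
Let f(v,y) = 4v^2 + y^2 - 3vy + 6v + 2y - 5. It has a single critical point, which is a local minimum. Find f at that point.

-123/7

∂f/∂v = 8v - 3y + 6 = 0 and ∂f/∂y = -3v + 2y + 2 = 0, so (v, y) = (-18/7, -34/7).
The Hessian has f_{vv} = 8, f_{yy} = 2, f_{vy} = -3, giving D = 7 > 0 with f_{vv} > 0, so the point is a local minimum.
f(-18/7, -34/7) = -123/7.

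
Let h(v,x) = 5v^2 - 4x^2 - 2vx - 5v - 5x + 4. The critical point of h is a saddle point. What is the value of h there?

∂h/∂v = 10v - 2x - 5 = 0 and ∂h/∂x = -2v - 8x - 5 = 0, so (v, x) = (5/14, -5/7).
The Hessian has h_{vv} = 10, h_{xx} = -8, h_{vx} = -2, giving D = -84 < 0, so the point is a saddle point.
h(5/14, -5/7) = 137/28.

137/28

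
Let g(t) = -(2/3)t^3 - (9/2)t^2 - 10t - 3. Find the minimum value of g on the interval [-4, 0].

Differentiating, g'(t) = -2t^2 - 9t - 10; which vanishes at t = -5/2 and t = -2.
Evaluating at the critical points and endpoints: g(-4) = 23/3; g(-5/2) = 103/24; g(-2) = 13/3; g(0) = -3.
The minimum over the interval is -3, attained at t = 0.

-3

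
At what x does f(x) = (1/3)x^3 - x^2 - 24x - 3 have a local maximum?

-4

f'(x) = x^2 - 2x - 24 = 0 at x = -4, 6.
f''(x) = 2x - 2. f''(-4) = -10 < 0 ⇒ local maximum; f''(6) = 10 > 0 ⇒ local minimum.
The local maximum is f(-4) = 167/3.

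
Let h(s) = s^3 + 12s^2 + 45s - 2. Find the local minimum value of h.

-56

h'(s) = 3s^2 + 24s + 45 = 0 at s = -5, -3.
Second-derivative test with h''(s) = 6s + 24: h''(-5) = -6 < 0 ⇒ local maximum; h''(-3) = 6 > 0 ⇒ local minimum.
The local minimum is h(-3) = -56.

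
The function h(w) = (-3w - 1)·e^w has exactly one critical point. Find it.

-4/3

Differentiating with the product rule gives h'(w) = (-3w - 4)·e^w. Since e^w > 0, the only critical point is w = -4/3.
h''(-4/3) has the same sign as -3 < 0, so this is a local maximum.
h(-4/3) = (3)·e^(-4/3) ≈ 0.7908.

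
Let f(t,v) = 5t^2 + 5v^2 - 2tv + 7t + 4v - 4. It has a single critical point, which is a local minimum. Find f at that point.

-255/32

∂f/∂t = 10t - 2v + 7 = 0 and ∂f/∂v = -2t + 10v + 4 = 0, so (t, v) = (-13/16, -9/16).
The Hessian has f_{tt} = 10, f_{vv} = 10, f_{tv} = -2, giving D = 96 > 0 with f_{tt} > 0, so the point is a local minimum.
f(-13/16, -9/16) = -255/32.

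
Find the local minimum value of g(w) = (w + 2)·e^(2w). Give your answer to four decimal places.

Differentiating with the product rule gives g'(w) = (2w + 5)·e^(2w). Since e^(2w) > 0, the only critical point is w = -5/2.
g''(-5/2) has the same sign as 2 > 0, so this is a local minimum.
g(-5/2) = (-1/2)·e^(-5) ≈ -0.0034.

-0.0034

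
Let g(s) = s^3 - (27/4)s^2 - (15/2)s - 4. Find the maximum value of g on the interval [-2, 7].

The derivative is 3s^2 - (27/2)s - 15/2, which vanishes at s = -1/2 and s = 5.
Evaluating at the critical points and endpoints: g(-2) = -24,  g(-1/2) = -33/16,  g(5) = -341/4,  g(7) = -177/4.
Hence the absolute maximum is -33/16 at s = -1/2.

-33/16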